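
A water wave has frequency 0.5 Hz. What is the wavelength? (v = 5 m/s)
λ = v/f = 10 m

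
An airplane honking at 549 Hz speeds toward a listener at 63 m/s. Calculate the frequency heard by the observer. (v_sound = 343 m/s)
f_obs = f·v/(v − v_s) = 672.5 Hz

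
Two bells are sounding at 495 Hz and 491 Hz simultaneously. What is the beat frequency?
4 Hz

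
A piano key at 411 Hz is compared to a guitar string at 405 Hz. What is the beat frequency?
6 Hz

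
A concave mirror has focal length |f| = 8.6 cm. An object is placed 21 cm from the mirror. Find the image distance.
f = +8.6 cm (concave); 1/di = 1/f − 1/do → di = 14.56 cm (real image, in front of mirror)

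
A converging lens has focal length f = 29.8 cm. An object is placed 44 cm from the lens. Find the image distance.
1/di = 1/f − 1/do → di = 92.34 cm (real image)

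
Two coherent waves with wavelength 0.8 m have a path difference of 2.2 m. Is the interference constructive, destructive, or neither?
neither (partial) — path difference = 2.75λ, neither a whole number of wavelengths nor an odd multiple of λ/2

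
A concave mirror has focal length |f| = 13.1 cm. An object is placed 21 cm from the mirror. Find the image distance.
f = +13.1 cm (concave); 1/di = 1/f − 1/do → di = 34.82 cm (real image, in front of mirror)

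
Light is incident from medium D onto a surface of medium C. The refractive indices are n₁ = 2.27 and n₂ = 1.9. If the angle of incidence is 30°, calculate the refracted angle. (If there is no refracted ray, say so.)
sin θ₂ = (n₁/n₂)·sin θ₁ = 0.5974 → θ₂ = 36.68°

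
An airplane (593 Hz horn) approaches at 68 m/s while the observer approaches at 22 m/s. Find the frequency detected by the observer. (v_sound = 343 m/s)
f_obs = f·(v + v_o)/(v − v_s) = 787.1 Hz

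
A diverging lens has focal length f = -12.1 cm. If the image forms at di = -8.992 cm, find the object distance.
1/do = 1/f − 1/di → do = 35.01 cm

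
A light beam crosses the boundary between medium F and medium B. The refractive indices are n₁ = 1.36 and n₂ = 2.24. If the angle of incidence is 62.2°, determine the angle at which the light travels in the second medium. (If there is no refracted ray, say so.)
sin θ₂ = (n₁/n₂)·sin θ₁ = 0.5371 → θ₂ = 32.48°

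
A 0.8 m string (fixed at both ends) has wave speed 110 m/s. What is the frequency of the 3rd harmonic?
fₙ = nv/(2L) = 206.2 Hz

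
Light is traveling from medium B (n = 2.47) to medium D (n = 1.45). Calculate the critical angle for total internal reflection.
θc = arcsin(n₂/n₁) = 35.95°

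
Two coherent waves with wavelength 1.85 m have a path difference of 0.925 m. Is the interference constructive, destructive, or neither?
destructive — path difference = 0.5λ, an odd multiple of λ/2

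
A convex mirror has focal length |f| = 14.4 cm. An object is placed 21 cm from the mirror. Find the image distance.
f = −14.4 cm (convex); 1/di = 1/f − 1/do → di = -8.542 cm (virtual image, behind mirror)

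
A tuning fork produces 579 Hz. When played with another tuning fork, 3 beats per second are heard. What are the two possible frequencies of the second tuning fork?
f₂ = 579 ± 3 Hz → 582 Hz or 576 Hz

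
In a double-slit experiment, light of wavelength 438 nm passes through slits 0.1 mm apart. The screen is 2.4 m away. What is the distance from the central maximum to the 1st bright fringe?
y = mλL/d = 10.51 mm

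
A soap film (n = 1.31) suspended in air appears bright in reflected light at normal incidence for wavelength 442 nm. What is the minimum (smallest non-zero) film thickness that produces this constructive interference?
2nt = (m − ½)λ with m = 1 → t = (m − ½)λ/(2n) = 84.35 nm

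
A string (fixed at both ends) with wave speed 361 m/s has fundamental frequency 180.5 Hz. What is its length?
L = v/(2f₁) = 1 m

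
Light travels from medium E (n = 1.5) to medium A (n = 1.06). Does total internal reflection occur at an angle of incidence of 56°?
θc = arcsin(n₂/n₁) = 44.96°; 56° > θc, so yes — total internal reflection.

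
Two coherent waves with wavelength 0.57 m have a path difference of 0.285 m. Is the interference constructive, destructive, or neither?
destructive — path difference = 0.5λ, an odd multiple of λ/2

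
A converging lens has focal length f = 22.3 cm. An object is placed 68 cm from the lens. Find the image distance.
1/di = 1/f − 1/do → di = 33.18 cm (real image)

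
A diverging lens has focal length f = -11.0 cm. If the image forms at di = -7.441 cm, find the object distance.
1/do = 1/f − 1/di → do = 23 cm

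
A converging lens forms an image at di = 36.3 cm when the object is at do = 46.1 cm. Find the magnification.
M = −di/do = -0.7874 (inverted image)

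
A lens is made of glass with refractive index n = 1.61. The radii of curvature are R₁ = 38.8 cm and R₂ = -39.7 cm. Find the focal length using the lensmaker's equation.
1/f = (n − 1)(1/R₁ − 1/R₂) → f = 32.17 cm (converging lens)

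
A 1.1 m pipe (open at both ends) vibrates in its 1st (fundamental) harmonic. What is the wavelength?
λₙ = 2L/n = 2.2 m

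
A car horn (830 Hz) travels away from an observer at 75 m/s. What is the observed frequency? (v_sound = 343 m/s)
f_obs = f·v/(v + v_s) = 681.1 Hz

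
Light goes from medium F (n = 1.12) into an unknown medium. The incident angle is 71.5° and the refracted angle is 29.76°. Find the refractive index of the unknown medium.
n₂ = n₁·sin θ₁ / sin θ₂ = 2.14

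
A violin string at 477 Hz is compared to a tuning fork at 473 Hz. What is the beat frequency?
4 Hz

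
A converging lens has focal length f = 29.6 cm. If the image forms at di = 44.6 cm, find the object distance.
1/do = 1/f − 1/di → do = 88.01 cm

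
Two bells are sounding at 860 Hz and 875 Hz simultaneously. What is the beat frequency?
15 Hz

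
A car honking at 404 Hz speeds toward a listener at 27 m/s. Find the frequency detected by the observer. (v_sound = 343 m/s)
f_obs = f·v/(v − v_s) = 438.5 Hz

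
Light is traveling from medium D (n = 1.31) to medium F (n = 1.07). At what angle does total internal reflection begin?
θc = arcsin(n₂/n₁) = 54.77°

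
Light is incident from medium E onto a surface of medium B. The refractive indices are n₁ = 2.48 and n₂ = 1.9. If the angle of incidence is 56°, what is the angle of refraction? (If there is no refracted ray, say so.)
sin θ₂ = (n₁/n₂)·sin θ₁ = 1.082 > 1, so there is no refracted ray — the light undergoes total internal reflection.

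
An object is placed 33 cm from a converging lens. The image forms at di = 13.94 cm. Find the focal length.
1/f = 1/do + 1/di → f = 9.8 cm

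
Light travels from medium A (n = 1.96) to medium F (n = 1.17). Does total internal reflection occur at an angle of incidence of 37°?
θc = arcsin(n₂/n₁) = 36.65°; 37° > θc, so yes — total internal reflection.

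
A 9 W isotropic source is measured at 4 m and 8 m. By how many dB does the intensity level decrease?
Δβ = 20·log₁₀(r₂/r₁) = 6.021 dB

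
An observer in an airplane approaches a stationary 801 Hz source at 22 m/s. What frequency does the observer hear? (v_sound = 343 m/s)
f_obs = f·(v + v_o)/v = 852.4 Hz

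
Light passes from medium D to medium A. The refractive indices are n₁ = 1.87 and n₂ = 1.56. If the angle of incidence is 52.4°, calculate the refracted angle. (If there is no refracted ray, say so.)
sin θ₂ = (n₁/n₂)·sin θ₁ = 0.9497 → θ₂ = 71.76°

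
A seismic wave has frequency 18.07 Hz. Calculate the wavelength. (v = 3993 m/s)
λ = v/f = 221 m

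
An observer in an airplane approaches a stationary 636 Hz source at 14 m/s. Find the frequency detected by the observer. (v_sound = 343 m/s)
f_obs = f·(v + v_o)/v = 662 Hz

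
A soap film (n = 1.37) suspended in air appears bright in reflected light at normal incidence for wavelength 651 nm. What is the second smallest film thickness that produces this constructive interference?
2nt = (m − ½)λ with m = 2 → t = (m − ½)λ/(2n) = 356.4 nm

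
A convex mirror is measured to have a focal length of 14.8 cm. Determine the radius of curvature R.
R = 2|f| = 29.6 cm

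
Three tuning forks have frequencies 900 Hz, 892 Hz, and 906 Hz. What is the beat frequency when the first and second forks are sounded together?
8 Hz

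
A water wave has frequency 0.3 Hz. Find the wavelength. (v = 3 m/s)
λ = v/f = 10 m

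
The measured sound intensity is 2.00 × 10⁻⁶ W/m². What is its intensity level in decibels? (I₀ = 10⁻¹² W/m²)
β = 10·log₁₀(I/I₀) = 63.01 dB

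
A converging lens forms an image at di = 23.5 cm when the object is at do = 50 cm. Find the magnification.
M = −di/do = -0.47 (inverted image)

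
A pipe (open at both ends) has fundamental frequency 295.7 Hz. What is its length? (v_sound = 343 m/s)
L = v/(2f₁) = 0.58 m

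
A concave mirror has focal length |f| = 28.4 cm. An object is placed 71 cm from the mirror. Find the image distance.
f = +28.4 cm (concave); 1/di = 1/f − 1/do → di = 47.33 cm (real image, in front of mirror)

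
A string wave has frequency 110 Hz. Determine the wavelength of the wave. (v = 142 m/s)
λ = v/f = 1.291 m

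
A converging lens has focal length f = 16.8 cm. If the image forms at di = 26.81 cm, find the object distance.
1/do = 1/f − 1/di → do = 45 cm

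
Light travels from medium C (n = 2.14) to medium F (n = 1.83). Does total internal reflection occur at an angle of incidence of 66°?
θc = arcsin(n₂/n₁) = 58.78°; 66° > θc, so yes — total internal reflection.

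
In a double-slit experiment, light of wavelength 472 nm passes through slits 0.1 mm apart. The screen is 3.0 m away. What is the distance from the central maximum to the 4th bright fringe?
y = mλL/d = 56.64 mm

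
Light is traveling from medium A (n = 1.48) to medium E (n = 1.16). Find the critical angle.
θc = arcsin(n₂/n₁) = 51.61°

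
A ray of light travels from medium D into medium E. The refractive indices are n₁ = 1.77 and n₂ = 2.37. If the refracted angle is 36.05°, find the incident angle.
sin θ₁ = (n₂/n₁)·sin θ₂ → θ₁ = 52°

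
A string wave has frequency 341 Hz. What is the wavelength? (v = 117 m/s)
λ = v/f = 0.3431 m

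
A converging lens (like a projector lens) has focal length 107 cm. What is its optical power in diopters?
P = 1/f = 0.9346 D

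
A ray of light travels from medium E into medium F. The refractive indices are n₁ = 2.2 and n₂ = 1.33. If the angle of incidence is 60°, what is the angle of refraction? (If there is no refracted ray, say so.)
sin θ₂ = (n₁/n₂)·sin θ₁ = 1.433 > 1, so there is no refracted ray — the light undergoes total internal reflection.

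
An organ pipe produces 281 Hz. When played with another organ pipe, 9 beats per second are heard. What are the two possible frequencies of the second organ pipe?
f₂ = 281 ± 9 Hz → 290 Hz or 272 Hz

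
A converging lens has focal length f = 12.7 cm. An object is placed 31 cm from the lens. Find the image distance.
1/di = 1/f − 1/do → di = 21.51 cm (real image)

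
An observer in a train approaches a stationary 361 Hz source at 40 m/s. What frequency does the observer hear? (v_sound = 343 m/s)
f_obs = f·(v + v_o)/v = 403.1 Hz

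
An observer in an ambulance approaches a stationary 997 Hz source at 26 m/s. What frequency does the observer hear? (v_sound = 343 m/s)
f_obs = f·(v + v_o)/v = 1073 Hz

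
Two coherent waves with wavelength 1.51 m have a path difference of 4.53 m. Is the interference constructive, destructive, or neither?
constructive — path difference = 3λ, a whole number of wavelengths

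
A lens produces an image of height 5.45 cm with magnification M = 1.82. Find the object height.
ho = |hi|/|M| = 2.995 cm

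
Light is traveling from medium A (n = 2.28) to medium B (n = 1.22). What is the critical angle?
θc = arcsin(n₂/n₁) = 32.35°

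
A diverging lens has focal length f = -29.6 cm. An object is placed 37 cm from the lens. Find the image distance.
1/di = 1/f − 1/do → di = -16.44 cm (virtual image)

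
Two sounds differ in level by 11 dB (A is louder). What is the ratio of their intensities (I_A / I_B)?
I_A/I_B = 10^(Δβ/10) = 12.59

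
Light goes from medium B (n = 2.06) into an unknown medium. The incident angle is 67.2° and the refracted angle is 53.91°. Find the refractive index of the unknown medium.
n₂ = n₁·sin θ₁ / sin θ₂ = 2.35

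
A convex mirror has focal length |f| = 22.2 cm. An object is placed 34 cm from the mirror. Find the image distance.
f = −22.2 cm (convex); 1/di = 1/f − 1/do → di = -13.43 cm (virtual image, behind mirror)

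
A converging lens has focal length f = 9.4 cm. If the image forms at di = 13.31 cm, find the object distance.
1/do = 1/f − 1/di → do = 32 cm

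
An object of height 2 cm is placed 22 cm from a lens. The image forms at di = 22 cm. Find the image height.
hi = (-di/do) × ho = -2 cm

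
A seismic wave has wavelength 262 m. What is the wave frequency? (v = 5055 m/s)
f = v/λ = 19.29 Hz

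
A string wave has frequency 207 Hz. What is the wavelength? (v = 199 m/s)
λ = v/f = 0.9614 m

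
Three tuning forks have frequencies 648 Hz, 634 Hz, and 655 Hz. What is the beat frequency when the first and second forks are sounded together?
14 Hz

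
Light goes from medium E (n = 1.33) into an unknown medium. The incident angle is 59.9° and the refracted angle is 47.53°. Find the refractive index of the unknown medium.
n₂ = n₁·sin θ₁ / sin θ₂ = 1.56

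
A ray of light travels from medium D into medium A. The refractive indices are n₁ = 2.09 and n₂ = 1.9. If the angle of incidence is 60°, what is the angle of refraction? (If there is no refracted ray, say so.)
sin θ₂ = (n₁/n₂)·sin θ₁ = 0.9526 → θ₂ = 72.29°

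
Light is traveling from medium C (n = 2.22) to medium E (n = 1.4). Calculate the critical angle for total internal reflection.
θc = arcsin(n₂/n₁) = 39.1°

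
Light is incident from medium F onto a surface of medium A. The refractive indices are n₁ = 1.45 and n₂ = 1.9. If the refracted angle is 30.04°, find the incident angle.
sin θ₁ = (n₂/n₁)·sin θ₂ → θ₁ = 40.99°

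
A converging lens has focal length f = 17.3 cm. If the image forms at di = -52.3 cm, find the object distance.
1/do = 1/f − 1/di → do = 13 cm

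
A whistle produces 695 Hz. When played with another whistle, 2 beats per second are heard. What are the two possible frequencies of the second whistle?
f₂ = 695 ± 2 Hz → 697 Hz or 693 Hz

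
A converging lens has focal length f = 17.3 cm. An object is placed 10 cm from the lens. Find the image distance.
1/di = 1/f − 1/do → di = -23.7 cm (virtual image)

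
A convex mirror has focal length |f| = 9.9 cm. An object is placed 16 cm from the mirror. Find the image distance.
f = −9.9 cm (convex); 1/di = 1/f − 1/do → di = -6.116 cm (virtual image, behind mirror)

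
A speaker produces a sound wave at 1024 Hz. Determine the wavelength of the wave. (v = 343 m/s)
λ = v/f = 0.335 m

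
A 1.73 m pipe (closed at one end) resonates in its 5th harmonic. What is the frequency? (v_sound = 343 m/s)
fₙ = nv/(4L) = 247.8 Hz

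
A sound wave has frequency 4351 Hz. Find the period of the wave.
T = 1/f = 2.298 × 10⁻⁴ s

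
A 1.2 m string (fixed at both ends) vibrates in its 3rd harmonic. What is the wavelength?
λₙ = 2L/n = 0.8 m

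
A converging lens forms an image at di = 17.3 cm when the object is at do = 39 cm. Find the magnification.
M = −di/do = -0.4436 (inverted image)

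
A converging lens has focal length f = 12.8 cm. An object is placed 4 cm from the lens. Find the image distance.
1/di = 1/f − 1/do → di = -5.818 cm (virtual image)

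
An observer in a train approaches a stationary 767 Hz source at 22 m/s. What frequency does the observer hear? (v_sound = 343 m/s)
f_obs = f·(v + v_o)/v = 816.2 Hz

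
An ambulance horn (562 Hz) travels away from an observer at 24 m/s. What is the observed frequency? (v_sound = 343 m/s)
f_obs = f·v/(v + v_s) = 525.2 Hz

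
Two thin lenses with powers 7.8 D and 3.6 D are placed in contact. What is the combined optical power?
P_total = P₁ + P₂ = 11.4 D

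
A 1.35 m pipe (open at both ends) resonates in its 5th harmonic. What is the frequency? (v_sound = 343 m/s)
fₙ = nv/(2L) = 635.2 Hz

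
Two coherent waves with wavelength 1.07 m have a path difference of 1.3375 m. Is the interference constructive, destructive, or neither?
neither (partial) — path difference = 1.25λ, neither a whole number of wavelengths nor an odd multiple of λ/2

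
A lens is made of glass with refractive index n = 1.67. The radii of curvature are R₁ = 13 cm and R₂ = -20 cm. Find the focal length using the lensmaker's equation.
1/f = (n − 1)(1/R₁ − 1/R₂) → f = 11.76 cm (converging lens)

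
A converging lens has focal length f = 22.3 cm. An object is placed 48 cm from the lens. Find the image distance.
1/di = 1/f − 1/do → di = 41.65 cm (real image)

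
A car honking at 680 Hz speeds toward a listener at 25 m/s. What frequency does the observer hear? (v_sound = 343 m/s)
f_obs = f·v/(v − v_s) = 733.5 Hz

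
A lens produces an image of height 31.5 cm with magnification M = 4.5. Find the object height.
ho = |hi|/|M| = 7 cm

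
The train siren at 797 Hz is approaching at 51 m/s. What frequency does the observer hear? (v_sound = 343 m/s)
f_obs = f·v/(v − v_s) = 936.2 Hz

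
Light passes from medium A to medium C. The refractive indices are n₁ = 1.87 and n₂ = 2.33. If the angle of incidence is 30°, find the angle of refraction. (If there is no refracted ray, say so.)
sin θ₂ = (n₁/n₂)·sin θ₁ = 0.4013 → θ₂ = 23.66°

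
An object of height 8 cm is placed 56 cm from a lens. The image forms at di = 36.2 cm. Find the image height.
hi = (-di/do) × ho = -5.171 cm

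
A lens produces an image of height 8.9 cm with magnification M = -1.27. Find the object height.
ho = |hi|/|M| = 7.008 cm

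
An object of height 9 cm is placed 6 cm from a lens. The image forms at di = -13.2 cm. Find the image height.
hi = (-di/do) × ho = 19.8 cm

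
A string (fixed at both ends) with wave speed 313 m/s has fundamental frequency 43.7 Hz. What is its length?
L = v/(2f₁) = 3.581 m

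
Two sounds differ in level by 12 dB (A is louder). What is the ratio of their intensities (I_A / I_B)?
I_A/I_B = 10^(Δβ/10) = 15.85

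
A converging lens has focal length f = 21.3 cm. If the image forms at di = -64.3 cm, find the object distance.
1/do = 1/f − 1/di → do = 16 cm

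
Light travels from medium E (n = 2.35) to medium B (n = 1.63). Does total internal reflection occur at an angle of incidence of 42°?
θc = arcsin(n₂/n₁) = 43.92°; 42° < θc, so no — the ray refracts.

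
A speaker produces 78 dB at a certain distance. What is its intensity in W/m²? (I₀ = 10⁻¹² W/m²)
I = I₀·10^(β/10) = 6.31 × 10⁻⁵ W/m²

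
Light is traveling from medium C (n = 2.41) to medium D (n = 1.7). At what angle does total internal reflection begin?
θc = arcsin(n₂/n₁) = 44.86°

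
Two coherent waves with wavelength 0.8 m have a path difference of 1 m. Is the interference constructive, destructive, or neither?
neither (partial) — path difference = 1.25λ, neither a whole number of wavelengths nor an odd multiple of λ/2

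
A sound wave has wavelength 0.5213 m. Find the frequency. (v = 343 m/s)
f = v/λ = 658 Hz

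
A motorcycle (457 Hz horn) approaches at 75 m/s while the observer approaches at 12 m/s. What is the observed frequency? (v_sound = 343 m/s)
f_obs = f·(v + v_o)/(v − v_s) = 605.4 Hz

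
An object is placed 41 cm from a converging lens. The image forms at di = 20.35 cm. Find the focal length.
1/f = 1/do + 1/di → f = 13.6 cm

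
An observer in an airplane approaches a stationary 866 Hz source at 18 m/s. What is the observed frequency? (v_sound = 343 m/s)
f_obs = f·(v + v_o)/v = 911.4 Hz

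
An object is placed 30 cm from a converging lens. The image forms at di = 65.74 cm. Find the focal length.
1/f = 1/do + 1/di → f = 20.6 cm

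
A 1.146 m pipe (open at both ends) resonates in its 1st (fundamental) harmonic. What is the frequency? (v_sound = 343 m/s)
fₙ = nv/(2L) = 149.7 Hz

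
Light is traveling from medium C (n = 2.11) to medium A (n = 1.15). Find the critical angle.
θc = arcsin(n₂/n₁) = 33.03°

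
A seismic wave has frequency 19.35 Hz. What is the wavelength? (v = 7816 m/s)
λ = v/f = 403.9 m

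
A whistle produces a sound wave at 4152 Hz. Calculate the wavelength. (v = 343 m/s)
λ = v/f = 0.08261 m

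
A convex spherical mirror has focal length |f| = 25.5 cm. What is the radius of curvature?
R = 2|f| = 51 cm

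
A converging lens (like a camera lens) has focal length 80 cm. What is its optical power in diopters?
P = 1/f = 1.25 D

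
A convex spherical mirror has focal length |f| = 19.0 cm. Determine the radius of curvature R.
R = 2|f| = 38 cm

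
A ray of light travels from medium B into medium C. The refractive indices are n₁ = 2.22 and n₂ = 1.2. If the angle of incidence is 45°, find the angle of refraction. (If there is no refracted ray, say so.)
sin θ₂ = (n₁/n₂)·sin θ₁ = 1.308 > 1, so there is no refracted ray — the light undergoes total internal reflection.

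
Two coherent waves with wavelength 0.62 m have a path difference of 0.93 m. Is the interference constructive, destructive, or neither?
destructive — path difference = 1.5λ, an odd multiple of λ/2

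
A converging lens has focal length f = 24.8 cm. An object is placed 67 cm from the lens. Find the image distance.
1/di = 1/f − 1/do → di = 39.37 cm (real image)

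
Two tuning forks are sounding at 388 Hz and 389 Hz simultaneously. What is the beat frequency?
1 Hz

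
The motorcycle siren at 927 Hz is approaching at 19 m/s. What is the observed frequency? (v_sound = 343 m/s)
f_obs = f·v/(v − v_s) = 981.4 Hz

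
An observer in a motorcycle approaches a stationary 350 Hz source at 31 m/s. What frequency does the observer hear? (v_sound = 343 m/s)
f_obs = f·(v + v_o)/v = 381.6 Hz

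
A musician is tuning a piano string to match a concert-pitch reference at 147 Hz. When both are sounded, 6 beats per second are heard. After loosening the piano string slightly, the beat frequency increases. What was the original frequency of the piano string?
141 Hz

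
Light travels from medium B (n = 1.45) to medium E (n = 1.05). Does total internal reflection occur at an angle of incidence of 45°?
θc = arcsin(n₂/n₁) = 46.4°; 45° < θc, so no — the ray refracts.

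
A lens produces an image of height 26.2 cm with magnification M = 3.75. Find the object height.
ho = |hi|/|M| = 6.987 cm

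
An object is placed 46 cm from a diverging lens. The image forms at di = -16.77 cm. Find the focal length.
1/f = 1/do + 1/di → f = -26.39 cm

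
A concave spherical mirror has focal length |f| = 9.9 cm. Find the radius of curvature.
R = 2|f| = 19.8 cm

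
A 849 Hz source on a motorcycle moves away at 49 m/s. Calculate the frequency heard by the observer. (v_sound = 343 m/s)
f_obs = f·v/(v + v_s) = 742.9 Hz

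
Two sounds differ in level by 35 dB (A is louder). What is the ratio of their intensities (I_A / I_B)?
I_A/I_B = 10^(Δβ/10) = 3162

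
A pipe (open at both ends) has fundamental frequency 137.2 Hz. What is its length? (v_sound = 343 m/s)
L = v/(2f₁) = 1.25 m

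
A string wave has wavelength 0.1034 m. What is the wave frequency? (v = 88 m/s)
f = v/λ = 851.1 Hz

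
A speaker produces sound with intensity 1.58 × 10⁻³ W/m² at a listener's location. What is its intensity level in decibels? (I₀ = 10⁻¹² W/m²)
β = 10·log₁₀(I/I₀) = 91.99 dB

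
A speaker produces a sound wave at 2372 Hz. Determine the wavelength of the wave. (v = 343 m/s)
λ = v/f = 0.1446 m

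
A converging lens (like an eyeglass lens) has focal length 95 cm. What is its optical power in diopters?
P = 1/f = 1.053 D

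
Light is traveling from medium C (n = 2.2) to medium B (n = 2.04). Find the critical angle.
θc = arcsin(n₂/n₁) = 68.01°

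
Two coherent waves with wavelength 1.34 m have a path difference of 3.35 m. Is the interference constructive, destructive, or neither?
destructive — path difference = 2.5λ, an odd multiple of λ/2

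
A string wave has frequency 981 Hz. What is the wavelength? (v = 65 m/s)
λ = v/f = 0.06626 m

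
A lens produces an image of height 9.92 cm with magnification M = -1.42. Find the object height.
ho = |hi|/|M| = 6.986 cm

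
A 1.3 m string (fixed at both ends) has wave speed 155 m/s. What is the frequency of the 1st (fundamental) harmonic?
fₙ = nv/(2L) = 59.62 Hz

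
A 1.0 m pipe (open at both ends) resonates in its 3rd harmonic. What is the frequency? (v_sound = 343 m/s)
fₙ = nv/(2L) = 514.5 Hz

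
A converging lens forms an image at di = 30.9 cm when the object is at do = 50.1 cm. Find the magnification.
M = −di/do = -0.6168 (inverted image)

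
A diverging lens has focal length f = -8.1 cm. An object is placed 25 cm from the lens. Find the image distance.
1/di = 1/f − 1/do → di = -6.118 cm (virtual image)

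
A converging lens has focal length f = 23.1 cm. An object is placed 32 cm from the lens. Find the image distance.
1/di = 1/f − 1/do → di = 83.06 cm (real image)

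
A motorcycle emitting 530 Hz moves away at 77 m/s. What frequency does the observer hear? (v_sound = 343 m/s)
f_obs = f·v/(v + v_s) = 432.8 Hz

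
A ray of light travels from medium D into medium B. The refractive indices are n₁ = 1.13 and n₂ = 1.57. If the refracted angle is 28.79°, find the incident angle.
sin θ₁ = (n₂/n₁)·sin θ₂ → θ₁ = 42°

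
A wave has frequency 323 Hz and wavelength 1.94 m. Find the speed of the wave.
v = fλ = 626.6 m/s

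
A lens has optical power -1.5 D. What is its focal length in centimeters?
f = 1/P = -66.67 cm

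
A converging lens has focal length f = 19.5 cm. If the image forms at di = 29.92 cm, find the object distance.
1/do = 1/f − 1/di → do = 55.99 cm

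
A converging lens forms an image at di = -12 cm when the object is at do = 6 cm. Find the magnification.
M = −di/do = 2 (upright image)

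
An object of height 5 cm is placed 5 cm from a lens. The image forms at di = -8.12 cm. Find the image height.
hi = (-di/do) × ho = 8.12 cm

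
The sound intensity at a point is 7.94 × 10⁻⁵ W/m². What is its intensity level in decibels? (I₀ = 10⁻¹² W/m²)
β = 10·log₁₀(I/I₀) = 79 dB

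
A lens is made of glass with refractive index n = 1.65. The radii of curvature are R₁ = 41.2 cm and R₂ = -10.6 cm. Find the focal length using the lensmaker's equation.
1/f = (n − 1)(1/R₁ − 1/R₂) → f = 12.97 cm (converging lens)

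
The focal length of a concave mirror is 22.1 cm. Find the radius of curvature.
R = 2|f| = 44.2 cm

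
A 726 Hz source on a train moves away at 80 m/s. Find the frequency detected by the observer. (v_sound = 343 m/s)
f_obs = f·v/(v + v_s) = 588.7 Hz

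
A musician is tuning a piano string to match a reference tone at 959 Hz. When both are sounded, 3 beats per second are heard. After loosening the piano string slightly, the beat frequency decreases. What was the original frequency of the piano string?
962 Hz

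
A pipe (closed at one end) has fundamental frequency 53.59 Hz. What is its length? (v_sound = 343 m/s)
L = v/(4f₁) = 1.6 m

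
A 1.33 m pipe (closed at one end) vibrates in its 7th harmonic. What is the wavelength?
λₙ = 4L/n = 0.76 m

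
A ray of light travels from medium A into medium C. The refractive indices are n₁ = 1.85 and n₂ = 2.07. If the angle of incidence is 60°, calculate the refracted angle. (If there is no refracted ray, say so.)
sin θ₂ = (n₁/n₂)·sin θ₁ = 0.774 → θ₂ = 50.71°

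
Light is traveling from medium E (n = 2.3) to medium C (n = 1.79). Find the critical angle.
θc = arcsin(n₂/n₁) = 51.1°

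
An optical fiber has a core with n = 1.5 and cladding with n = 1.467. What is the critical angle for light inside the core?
θc = arcsin(n_cladding/n_core) = 77.96°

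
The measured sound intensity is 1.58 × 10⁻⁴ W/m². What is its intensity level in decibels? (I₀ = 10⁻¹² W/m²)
β = 10·log₁₀(I/I₀) = 81.99 dB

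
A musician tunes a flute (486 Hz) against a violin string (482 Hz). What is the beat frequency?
4 Hz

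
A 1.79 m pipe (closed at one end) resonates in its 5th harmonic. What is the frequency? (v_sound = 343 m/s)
fₙ = nv/(4L) = 239.5 Hz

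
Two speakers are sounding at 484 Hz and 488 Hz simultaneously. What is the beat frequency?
4 Hz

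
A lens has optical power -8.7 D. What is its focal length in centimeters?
f = 1/P = -11.49 cm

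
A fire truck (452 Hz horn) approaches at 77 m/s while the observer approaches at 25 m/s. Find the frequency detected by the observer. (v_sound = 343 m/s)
f_obs = f·(v + v_o)/(v − v_s) = 625.3 Hz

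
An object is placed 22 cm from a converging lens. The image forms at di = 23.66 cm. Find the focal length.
1/f = 1/do + 1/di → f = 11.4 cm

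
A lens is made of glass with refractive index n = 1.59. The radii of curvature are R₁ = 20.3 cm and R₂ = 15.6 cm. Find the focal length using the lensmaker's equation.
1/f = (n − 1)(1/R₁ − 1/R₂) → f = -114.2 cm (diverging lens)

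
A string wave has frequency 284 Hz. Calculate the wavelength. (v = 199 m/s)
λ = v/f = 0.7007 m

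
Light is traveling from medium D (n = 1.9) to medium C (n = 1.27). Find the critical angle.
θc = arcsin(n₂/n₁) = 41.95°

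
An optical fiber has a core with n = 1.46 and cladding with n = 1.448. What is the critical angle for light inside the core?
θc = arcsin(n_cladding/n_core) = 82.65°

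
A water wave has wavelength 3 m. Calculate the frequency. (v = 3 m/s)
f = v/λ = 1 Hz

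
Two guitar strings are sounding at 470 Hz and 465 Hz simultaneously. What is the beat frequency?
5 Hz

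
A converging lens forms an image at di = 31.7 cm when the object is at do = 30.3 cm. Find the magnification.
M = −di/do = -1.046 (inverted image)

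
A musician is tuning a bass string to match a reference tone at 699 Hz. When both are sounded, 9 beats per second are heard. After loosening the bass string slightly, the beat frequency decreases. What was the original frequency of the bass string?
708 Hz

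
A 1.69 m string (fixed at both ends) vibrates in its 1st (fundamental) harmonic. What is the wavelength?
λₙ = 2L/n = 3.38 m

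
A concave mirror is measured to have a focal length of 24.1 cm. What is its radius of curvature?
R = 2|f| = 48.2 cm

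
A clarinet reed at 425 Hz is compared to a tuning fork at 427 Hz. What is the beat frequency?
2 Hz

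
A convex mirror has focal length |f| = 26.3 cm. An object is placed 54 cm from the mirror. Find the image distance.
f = −26.3 cm (convex); 1/di = 1/f − 1/do → di = -17.69 cm (virtual image, behind mirror)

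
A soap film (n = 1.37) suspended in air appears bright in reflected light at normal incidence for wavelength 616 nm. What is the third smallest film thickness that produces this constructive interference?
2nt = (m − ½)λ with m = 3 → t = (m − ½)λ/(2n) = 562 nm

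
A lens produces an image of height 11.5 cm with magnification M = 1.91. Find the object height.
ho = |hi|/|M| = 6.021 cm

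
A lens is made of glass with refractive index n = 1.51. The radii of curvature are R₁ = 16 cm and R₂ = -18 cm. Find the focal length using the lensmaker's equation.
1/f = (n − 1)(1/R₁ − 1/R₂) → f = 16.61 cm (converging lens)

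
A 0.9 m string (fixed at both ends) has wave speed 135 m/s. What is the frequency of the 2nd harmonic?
fₙ = nv/(2L) = 150 Hz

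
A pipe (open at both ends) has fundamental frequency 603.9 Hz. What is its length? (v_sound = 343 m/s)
L = v/(2f₁) = 0.284 m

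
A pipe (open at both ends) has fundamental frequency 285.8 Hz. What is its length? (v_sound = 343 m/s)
L = v/(2f₁) = 0.6001 m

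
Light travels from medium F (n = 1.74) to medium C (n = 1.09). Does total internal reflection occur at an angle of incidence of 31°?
θc = arcsin(n₂/n₁) = 38.79°; 31° < θc, so no — the ray refracts.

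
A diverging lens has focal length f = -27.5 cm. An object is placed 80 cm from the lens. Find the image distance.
1/di = 1/f − 1/do → di = -20.47 cm (virtual image)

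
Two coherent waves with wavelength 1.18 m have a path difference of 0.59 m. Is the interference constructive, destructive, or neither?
destructive — path difference = 0.5λ, an odd multiple of λ/2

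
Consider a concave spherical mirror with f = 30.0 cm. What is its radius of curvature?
R = 2|f| = 60 cm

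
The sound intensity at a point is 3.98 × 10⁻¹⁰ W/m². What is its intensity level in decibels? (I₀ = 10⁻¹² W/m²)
β = 10·log₁₀(I/I₀) = 26 dB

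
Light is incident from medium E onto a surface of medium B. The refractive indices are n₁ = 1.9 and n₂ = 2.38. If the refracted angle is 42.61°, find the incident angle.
sin θ₁ = (n₂/n₁)·sin θ₂ → θ₁ = 58°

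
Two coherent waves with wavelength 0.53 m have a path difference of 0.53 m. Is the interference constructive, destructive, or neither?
constructive — path difference = 1λ, a whole number of wavelengths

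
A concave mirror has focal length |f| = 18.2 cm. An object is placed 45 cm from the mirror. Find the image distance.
f = +18.2 cm (concave); 1/di = 1/f − 1/do → di = 30.56 cm (real image, in front of mirror)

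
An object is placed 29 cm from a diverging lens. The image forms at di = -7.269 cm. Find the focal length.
1/f = 1/do + 1/di → f = -9.7 cm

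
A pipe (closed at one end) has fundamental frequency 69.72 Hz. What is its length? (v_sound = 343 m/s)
L = v/(4f₁) = 1.23 m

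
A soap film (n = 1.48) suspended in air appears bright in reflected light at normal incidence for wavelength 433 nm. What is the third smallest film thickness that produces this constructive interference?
2nt = (m − ½)λ with m = 3 → t = (m − ½)λ/(2n) = 365.7 nm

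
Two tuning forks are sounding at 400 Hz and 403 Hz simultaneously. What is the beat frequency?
3 Hz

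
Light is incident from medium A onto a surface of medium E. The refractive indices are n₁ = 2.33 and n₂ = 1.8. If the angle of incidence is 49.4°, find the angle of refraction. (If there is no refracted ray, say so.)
sin θ₂ = (n₁/n₂)·sin θ₁ = 0.9828 → θ₂ = 79.37°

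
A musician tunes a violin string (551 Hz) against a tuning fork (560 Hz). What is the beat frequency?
9 Hz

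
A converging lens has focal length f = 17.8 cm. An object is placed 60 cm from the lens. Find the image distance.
1/di = 1/f − 1/do → di = 25.31 cm (real image)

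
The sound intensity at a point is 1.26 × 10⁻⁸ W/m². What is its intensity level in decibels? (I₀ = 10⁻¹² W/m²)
β = 10·log₁₀(I/I₀) = 41 dB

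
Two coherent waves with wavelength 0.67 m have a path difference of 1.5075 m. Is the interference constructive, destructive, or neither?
neither (partial) — path difference = 2.25λ, neither a whole number of wavelengths nor an odd multiple of λ/2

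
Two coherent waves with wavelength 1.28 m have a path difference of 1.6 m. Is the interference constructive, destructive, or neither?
neither (partial) — path difference = 1.25λ, neither a whole number of wavelengths nor an odd multiple of λ/2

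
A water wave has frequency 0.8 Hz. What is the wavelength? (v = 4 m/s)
λ = v/f = 5 m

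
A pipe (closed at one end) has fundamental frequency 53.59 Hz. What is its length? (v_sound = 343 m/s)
L = v/(4f₁) = 1.6 m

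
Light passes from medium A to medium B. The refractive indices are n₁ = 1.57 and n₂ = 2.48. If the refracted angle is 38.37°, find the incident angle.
sin θ₁ = (n₂/n₁)·sin θ₂ → θ₁ = 78.67°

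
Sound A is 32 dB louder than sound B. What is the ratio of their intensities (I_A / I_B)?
I_A/I_B = 10^(Δβ/10) = 1585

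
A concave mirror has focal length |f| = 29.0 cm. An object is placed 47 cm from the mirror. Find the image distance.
f = +29.0 cm (concave); 1/di = 1/f − 1/do → di = 75.72 cm (real image, in front of mirror)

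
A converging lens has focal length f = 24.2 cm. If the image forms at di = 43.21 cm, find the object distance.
1/do = 1/f − 1/di → do = 55.01 cm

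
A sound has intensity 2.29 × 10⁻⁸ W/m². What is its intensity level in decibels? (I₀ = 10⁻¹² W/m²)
β = 10·log₁₀(I/I₀) = 43.6 dB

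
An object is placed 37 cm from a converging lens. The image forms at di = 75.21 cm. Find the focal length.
1/f = 1/do + 1/di → f = 24.8 cm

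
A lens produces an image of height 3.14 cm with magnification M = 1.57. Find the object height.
ho = |hi|/|M| = 2 cm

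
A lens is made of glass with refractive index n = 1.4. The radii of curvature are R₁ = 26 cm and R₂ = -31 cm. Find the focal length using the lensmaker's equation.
1/f = (n − 1)(1/R₁ − 1/R₂) → f = 35.35 cm (converging lens)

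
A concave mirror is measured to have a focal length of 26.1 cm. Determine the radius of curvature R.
R = 2|f| = 52.2 cm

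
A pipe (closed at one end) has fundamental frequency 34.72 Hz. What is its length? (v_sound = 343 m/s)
L = v/(4f₁) = 2.47 m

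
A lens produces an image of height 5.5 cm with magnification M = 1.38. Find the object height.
ho = |hi|/|M| = 3.986 cm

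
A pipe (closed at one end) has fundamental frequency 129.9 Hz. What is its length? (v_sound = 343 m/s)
L = v/(4f₁) = 0.6601 m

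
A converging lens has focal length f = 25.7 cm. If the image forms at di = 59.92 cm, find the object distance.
1/do = 1/f − 1/di → do = 45 cm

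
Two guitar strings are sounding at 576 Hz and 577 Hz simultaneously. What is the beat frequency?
1 Hz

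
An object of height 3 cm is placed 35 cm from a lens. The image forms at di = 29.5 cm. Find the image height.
hi = (-di/do) × ho = -2.529 cm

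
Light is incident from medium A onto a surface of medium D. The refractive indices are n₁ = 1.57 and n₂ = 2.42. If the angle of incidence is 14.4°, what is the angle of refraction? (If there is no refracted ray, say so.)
sin θ₂ = (n₁/n₂)·sin θ₁ = 0.1613 → θ₂ = 9.285°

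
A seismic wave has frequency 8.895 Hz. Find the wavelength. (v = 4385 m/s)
λ = v/f = 493 m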